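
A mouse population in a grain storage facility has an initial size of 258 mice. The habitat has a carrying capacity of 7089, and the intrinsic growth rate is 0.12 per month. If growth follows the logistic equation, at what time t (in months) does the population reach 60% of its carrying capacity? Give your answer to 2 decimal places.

30.68 months

A = (K − N₀)/N₀ = (7089 − 258)/258 = 26.477.
Solve 7089/(1 + 26.477·e^(−0.12t)) = 4253.4: 1 + 26.477·e^(−0.12t) = 1.6667, so e^(−0.12t) = 0.0251793.
−0.12·t = ln(0.0251793) = -3.6817, so t = 3.6817/0.12 = 30.681.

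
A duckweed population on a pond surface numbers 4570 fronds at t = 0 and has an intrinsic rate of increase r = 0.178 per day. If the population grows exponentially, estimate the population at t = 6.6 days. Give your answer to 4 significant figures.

N(t) = N₀·e^(rt) = 4570 × e^(0.178×6.6) = 4570 × e^1.175.
e^1.175 ≈ 3.2375, so N ≈ 4570 × 3.2375 = 14795.4.

14800 fronds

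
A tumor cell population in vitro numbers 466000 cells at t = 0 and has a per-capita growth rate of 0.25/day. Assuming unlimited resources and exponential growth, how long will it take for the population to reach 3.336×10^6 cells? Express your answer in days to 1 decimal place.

7.9 days

Set N₀·e^(rt) = 3.336×10^6: e^(0.25·t) = 3.336×10^6/466000 = 7.1588.
0.25·t = ln(7.1588) = 1.9683, so t = 1.9683/0.25 = 7.8734.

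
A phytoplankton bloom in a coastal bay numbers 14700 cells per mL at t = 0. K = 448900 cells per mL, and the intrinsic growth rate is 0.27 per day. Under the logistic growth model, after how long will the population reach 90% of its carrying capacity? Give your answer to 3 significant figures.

20.7 days

A = (K − N₀)/N₀ = (448900 − 14700)/14700 = 29.537.
Solve 448900/(1 + 29.537·e^(−0.27t)) = 404010: 1 + 29.537·e^(−0.27t) = 1.1111, so e^(−0.27t) = 0.00376171.
−0.27·t = ln(0.00376171) = -5.5829, so t = 5.5829/0.27 = 20.677.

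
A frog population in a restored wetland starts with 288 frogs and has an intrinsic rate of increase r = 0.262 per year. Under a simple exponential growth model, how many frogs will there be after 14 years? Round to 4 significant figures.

N(t) = N₀·e^(rt) = 288 × e^(0.262×14) = 288 × e^3.668.
e^3.668 ≈ 39.173, so N ≈ 288 × 39.173 = 11282.

11280 frogs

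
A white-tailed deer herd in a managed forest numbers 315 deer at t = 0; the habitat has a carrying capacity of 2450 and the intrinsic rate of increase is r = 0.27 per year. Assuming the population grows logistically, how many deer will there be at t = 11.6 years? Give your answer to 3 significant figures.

A = (K − N₀)/N₀ = (2450 − 315)/315 = 6.7778.
N(t) = K/(1 + A·e^(−rt)) = 2450/(1 + 6.7778×e^(−0.27×11.6)).
e^(−3.132) = 0.04363; denominator = 1 + 6.7778×0.04363 = 1.2957.
N = 2450/1.2957 = 1890.84.

1890 deer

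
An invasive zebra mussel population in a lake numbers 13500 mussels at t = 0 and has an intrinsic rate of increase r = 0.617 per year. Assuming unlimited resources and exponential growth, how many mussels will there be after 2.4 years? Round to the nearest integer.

N(t) = N₀·e^(rt) = 13500 × e^(0.617×2.4) = 13500 × e^1.481.
e^1.481 ≈ 4.3965, so N ≈ 13500 × 4.3965 = 59352.2.

59352 mussels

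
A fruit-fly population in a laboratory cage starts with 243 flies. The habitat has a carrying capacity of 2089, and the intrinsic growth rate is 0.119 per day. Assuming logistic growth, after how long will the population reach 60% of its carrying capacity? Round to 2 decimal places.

20.45 days

A = (K − N₀)/N₀ = (2089 − 243)/243 = 7.5967.
Solve 2089/(1 + 7.5967·e^(−0.119t)) = 1253.4: 1 + 7.5967·e^(−0.119t) = 1.6667, so e^(−0.119t) = 0.0877573.
−0.119·t = ln(0.0877573) = -2.4332, so t = 2.4332/0.119 = 20.447.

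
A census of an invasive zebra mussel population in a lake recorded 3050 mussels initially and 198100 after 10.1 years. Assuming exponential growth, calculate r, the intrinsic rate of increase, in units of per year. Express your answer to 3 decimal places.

0.413 per year

From N(t) = N₀·e^(rt): e^(r·10.1) = 198100/3050 = 64.951.
r·10.1 = ln(64.951) = 4.1736, so r = 4.1736/10.1 = 0.41323.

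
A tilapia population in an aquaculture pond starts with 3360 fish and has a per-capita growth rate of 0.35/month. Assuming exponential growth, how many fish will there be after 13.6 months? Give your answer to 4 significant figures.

N(t) = N₀·e^(rt) = 3360 × e^(0.35×13.6) = 3360 × e^4.76.
e^4.76 ≈ 116.75, so N ≈ 3360 × 116.75 = 392266.

392300 fish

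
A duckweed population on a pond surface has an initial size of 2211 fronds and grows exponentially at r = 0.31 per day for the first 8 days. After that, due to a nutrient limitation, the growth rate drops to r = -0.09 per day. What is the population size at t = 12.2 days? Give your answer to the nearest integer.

18092 fronds

Phase 1: N(8) = 2211·e^(0.31×8) = 2211·e^2.48 = 26402.1.
Phase 2 runs for 12.2 − 8 = 4.2 days at r = -0.09.
N(12.2) = 26402.1·e^(-0.09×4.2) = 26402.1·e^-0.378 = 18091.5.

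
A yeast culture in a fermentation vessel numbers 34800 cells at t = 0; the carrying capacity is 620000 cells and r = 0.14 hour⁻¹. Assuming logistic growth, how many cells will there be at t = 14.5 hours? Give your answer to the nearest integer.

193234 cells

A = (K − N₀)/N₀ = (620000 − 34800)/34800 = 16.816.
N(t) = K/(1 + A·e^(−rt)) = 620000/(1 + 16.816×e^(−0.14×14.5)).
e^(−2.03) = 0.13134; denominator = 1 + 16.816×0.13134 = 3.2086.
N = 620000/3.2086 = 193234.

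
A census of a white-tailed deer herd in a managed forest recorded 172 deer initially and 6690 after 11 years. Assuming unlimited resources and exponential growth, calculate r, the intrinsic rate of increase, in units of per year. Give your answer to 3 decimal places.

0.333 per year

From N(t) = N₀·e^(rt): e^(r·11) = 6690/172 = 38.895.
r·11 = ln(38.895) = 3.6609, so r = 3.6609/11 = 0.33281.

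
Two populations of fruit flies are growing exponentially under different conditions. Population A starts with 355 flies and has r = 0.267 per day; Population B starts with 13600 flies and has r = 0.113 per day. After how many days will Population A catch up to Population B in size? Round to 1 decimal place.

23.7 days

Set 355·e^(0.267t) = 13600·e^(0.113t).
e^((0.267 − 0.113)t) = 13600/355 → e^(0.154·t) = 38.31.
0.154·t = ln(38.31) = 3.6457, so t = 3.6457/0.154 = 23.673.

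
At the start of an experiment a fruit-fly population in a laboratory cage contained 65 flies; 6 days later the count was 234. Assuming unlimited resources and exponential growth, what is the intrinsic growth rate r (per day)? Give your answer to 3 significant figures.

0.213 per day

From N(t) = N₀·e^(rt): e^(r·6) = 234/65 = 3.6.
r·6 = ln(3.6) = 1.2809, so r = 1.2809/6 = 0.21349.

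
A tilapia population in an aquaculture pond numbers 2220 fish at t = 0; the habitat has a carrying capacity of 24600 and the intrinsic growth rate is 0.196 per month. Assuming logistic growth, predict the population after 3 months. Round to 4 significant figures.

3728 fish

A = (K − N₀)/N₀ = (24600 − 2220)/2220 = 10.081.
N(t) = K/(1 + A·e^(−rt)) = 24600/(1 + 10.081×e^(−0.196×3)).
e^(−0.588) = 0.55544; denominator = 1 + 10.081×0.55544 = 6.5994.
N = 24600/6.5994 = 3727.61.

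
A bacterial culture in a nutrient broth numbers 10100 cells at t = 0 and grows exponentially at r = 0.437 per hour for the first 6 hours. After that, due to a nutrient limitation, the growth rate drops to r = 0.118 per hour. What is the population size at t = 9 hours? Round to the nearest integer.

Phase 1: N(6) = 10100·e^(0.437×6) = 10100·e^2.622 = 139009.
Phase 2 runs for 9 − 6 = 3 hours at r = 0.118.
N(9) = 139009·e^(0.118×3) = 139009·e^0.354 = 198053.

198053 cells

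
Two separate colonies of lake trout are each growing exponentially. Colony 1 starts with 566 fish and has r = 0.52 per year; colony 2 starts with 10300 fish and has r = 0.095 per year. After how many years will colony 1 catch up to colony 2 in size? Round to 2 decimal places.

Set 566·e^(0.52t) = 10300·e^(0.095t).
e^((0.52 − 0.095)t) = 10300/566 → e^(0.425·t) = 18.198.
0.425·t = ln(18.198) = 2.9013, so t = 2.9013/0.425 = 6.8266.

6.83 years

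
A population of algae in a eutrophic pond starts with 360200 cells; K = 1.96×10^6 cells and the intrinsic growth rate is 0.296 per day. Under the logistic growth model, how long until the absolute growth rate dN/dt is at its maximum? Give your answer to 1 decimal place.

5.0 days

Logistic growth is fastest at N = K/2 = 980000.
A = (K − N₀)/N₀ = 4.4414. Set K/(1 + A·e^(−rt)) = K/2 → A·e^(−rt) = 1.
e^(−0.296t) = 1/4.4414 = 0.225153, so t = ln(4.4414)/0.296 = 1.491/0.296 = 5.0371.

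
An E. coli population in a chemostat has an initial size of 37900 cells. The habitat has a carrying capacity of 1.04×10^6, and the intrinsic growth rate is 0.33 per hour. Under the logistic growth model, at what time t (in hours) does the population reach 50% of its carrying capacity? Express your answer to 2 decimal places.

A = (K − N₀)/N₀ = (1.04×10^6 − 37900)/37900 = 26.441.
Solve 1.04×10^6/(1 + 26.441·e^(−0.33t)) = 520000: 1 + 26.441·e^(−0.33t) = 2, so e^(−0.33t) = 0.0378206.
−0.33·t = ln(0.0378206) = -3.2749, so t = 3.2749/0.33 = 9.9239.

9.92 hours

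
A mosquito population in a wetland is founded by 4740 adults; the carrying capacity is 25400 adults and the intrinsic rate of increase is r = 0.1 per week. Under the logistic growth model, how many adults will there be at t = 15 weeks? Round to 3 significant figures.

A = (K − N₀)/N₀ = (25400 − 4740)/4740 = 4.3586.
N(t) = K/(1 + A·e^(−rt)) = 25400/(1 + 4.3586×e^(−0.1×15)).
e^(−1.5) = 0.22313; denominator = 1 + 4.3586×0.22313 = 1.9725.
N = 25400/1.9725 = 12876.8.

12900 adults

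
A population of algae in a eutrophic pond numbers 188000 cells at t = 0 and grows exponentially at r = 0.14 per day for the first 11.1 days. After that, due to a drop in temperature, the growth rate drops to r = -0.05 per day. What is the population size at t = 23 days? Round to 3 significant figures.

491000 cells

Phase 1: N(11.1) = 188000·e^(0.14×11.1) = 188000·e^1.554 = 889307.
Phase 2 runs for 23 − 11.1 = 11.9 days at r = -0.05.
N(23) = 889307·e^(-0.05×11.9) = 889307·e^-0.595 = 490508.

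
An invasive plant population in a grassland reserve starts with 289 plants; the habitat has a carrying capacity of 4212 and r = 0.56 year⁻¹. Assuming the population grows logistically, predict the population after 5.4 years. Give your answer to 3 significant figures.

2540 plants

A = (K − N₀)/N₀ = (4212 − 289)/289 = 13.574.
N(t) = K/(1 + A·e^(−rt)) = 4212/(1 + 13.574×e^(−0.56×5.4)).
e^(−3.024) = 0.048606; denominator = 1 + 13.574×0.048606 = 1.6598.
N = 4212/1.6598 = 2537.65.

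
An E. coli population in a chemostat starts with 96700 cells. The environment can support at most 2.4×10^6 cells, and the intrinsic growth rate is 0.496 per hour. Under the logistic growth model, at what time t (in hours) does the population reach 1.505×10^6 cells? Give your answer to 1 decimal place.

A = (K − N₀)/N₀ = (2.4×10^6 − 96700)/96700 = 23.819.
Solve 2.4×10^6/(1 + 23.819·e^(−0.496t)) = 1.505×10^6: 1 + 23.819·e^(−0.496t) = 1.5947, so e^(−0.496t) = 0.0249668.
−0.496·t = ln(0.0249668) = -3.6902, so t = 3.6902/0.496 = 7.4399.

7.4 hours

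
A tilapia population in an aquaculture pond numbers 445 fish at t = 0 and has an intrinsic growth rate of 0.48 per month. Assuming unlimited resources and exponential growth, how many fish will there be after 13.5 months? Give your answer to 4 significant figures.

290100 fish

N(t) = N₀·e^(rt) = 445 × e^(0.48×13.5) = 445 × e^6.48.
e^6.48 ≈ 651.97, so N ≈ 445 × 651.97 = 290127.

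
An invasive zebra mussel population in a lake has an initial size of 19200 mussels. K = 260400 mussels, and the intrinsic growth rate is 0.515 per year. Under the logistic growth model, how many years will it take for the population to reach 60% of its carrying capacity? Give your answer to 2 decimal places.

5.70 years

A = (K − N₀)/N₀ = (260400 − 19200)/19200 = 12.562.
Solve 260400/(1 + 12.562·e^(−0.515t)) = 156240: 1 + 12.562·e^(−0.515t) = 1.6667, so e^(−0.515t) = 0.053068.
−0.515·t = ln(0.053068) = -2.9362, so t = 2.9362/0.515 = 5.7013.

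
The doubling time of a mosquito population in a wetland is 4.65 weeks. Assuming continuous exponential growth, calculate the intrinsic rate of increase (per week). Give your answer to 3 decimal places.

r = ln(2)/t_d = 0.6931/4.65 = 0.14906.

0.149 per week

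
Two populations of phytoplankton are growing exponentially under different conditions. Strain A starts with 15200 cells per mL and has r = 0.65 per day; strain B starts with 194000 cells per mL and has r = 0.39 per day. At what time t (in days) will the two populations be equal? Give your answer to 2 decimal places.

Set 15200·e^(0.65t) = 194000·e^(0.39t).
e^((0.65 − 0.39)t) = 194000/15200 → e^(0.26·t) = 12.763.
0.26·t = ln(12.763) = 2.5466, so t = 2.5466/0.26 = 9.7945.

9.79 days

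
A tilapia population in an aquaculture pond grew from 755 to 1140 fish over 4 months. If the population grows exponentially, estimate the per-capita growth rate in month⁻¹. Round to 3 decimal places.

0.103 per month

From N(t) = N₀·e^(rt): e^(r·4) = 1140/755 = 1.5099.
r·4 = ln(1.5099) = 0.41207, so r = 0.41207/4 = 0.10302.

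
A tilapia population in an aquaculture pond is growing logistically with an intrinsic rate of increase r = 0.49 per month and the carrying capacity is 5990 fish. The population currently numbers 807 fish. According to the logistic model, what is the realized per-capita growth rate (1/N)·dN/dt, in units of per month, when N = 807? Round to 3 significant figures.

0.424 per month

(1/N)·dN/dt = r(1 − N/K) = 0.49 × (1 − 807/5990).
= 0.49 × 0.86528 = 0.42398.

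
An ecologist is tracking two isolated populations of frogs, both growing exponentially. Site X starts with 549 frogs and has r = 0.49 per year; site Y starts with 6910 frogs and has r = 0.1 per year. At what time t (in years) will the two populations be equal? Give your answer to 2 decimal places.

6.49 years

Set 549·e^(0.49t) = 6910·e^(0.1t).
e^((0.49 − 0.1)t) = 6910/549 → e^(0.39·t) = 12.587.
0.39·t = ln(12.587) = 2.5326, so t = 2.5326/0.39 = 6.4939.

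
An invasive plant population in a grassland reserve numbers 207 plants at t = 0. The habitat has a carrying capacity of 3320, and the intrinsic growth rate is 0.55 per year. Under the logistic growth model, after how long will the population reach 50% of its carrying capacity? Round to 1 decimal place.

A = (K − N₀)/N₀ = (3320 − 207)/207 = 15.039.
Solve 3320/(1 + 15.039·e^(−0.55t)) = 1660: 1 + 15.039·e^(−0.55t) = 2, so e^(−0.55t) = 0.0664953.
−0.55·t = ln(0.0664953) = -2.7106, so t = 2.7106/0.55 = 4.9284.

4.9 years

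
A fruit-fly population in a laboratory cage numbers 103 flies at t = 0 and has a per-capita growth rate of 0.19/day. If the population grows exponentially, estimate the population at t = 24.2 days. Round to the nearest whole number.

N(t) = N₀·e^(rt) = 103 × e^(0.19×24.2) = 103 × e^4.598.
e^4.598 ≈ 99.286, so N ≈ 103 × 99.286 = 10226.4.

10226 flies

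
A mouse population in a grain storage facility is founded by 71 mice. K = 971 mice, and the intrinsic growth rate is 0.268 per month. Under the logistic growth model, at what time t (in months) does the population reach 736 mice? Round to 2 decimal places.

A = (K − N₀)/N₀ = (971 − 71)/71 = 12.676.
Solve 971/(1 + 12.676·e^(−0.268t)) = 736: 1 + 12.676·e^(−0.268t) = 1.3193, so e^(−0.268t) = 0.0251887.
−0.268·t = ln(0.0251887) = -3.6814, so t = 3.6814/0.268 = 13.736.

13.74 months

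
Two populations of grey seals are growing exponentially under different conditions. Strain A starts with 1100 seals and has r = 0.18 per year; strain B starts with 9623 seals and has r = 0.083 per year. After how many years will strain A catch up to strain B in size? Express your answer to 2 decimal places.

22.36 years

Set 1100·e^(0.18t) = 9623·e^(0.083t).
e^((0.18 − 0.083)t) = 9623/1100 → e^(0.097·t) = 8.7482.
0.097·t = ln(8.7482) = 2.1688, so t = 2.1688/0.097 = 22.359.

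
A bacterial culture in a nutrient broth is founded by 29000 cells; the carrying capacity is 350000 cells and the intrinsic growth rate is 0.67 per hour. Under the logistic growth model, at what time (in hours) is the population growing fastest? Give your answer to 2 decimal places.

3.59 hours

Logistic growth is fastest at N = K/2 = 175000.
A = (K − N₀)/N₀ = 11.069. Set K/(1 + A·e^(−rt)) = K/2 → A·e^(−rt) = 1.
e^(−0.67t) = 1/11.069 = 0.0903427, so t = ln(11.069)/0.67 = 2.4041/0.67 = 3.5883.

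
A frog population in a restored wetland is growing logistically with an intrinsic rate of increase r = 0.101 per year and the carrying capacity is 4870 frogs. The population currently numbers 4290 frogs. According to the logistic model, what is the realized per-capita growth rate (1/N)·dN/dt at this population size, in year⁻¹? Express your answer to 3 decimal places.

(1/N)·dN/dt = r(1 − N/K) = 0.101 × (1 − 4290/4870).
= 0.101 × 0.1191 = 0.012029.

0.012 per year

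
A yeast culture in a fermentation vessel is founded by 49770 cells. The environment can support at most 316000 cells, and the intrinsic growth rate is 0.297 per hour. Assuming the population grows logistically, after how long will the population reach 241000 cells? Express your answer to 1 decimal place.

A = (K − N₀)/N₀ = (316000 − 49770)/49770 = 5.3492.
Solve 316000/(1 + 5.3492·e^(−0.297t)) = 241000: 1 + 5.3492·e^(−0.297t) = 1.3112, so e^(−0.297t) = 0.0581775.
−0.297·t = ln(0.0581775) = -2.8443, so t = 2.8443/0.297 = 9.5766.

9.6 hours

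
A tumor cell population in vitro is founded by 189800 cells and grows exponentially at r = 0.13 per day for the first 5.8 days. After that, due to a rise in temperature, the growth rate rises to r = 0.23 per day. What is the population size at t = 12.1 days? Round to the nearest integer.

Phase 1: N(5.8) = 189800·e^(0.13×5.8) = 189800·e^0.754 = 403417.
Phase 2 runs for 12.1 − 5.8 = 6.3 days at r = 0.23.
N(12.1) = 403417·e^(0.23×6.3) = 403417·e^1.449 = 1.718094×10^6.

1718094 cells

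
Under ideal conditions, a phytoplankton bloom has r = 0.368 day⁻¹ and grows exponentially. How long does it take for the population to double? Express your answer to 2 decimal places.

1.88 days

Doubling time t_d = ln(2)/r = 0.6931/0.368 = 1.8836.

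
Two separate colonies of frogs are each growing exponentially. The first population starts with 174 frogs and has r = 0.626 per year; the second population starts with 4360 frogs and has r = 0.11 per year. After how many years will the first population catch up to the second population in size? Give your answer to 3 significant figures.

Set 174·e^(0.626t) = 4360·e^(0.11t).
e^((0.626 − 0.11)t) = 4360/174 → e^(0.516·t) = 25.057.
0.516·t = ln(25.057) = 3.2212, so t = 3.2212/0.516 = 6.2426.

6.24 years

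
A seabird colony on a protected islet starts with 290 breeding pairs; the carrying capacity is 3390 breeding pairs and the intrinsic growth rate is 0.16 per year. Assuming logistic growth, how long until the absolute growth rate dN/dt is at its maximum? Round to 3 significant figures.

Logistic growth is fastest at N = K/2 = 1695.
A = (K − N₀)/N₀ = 10.69. Set K/(1 + A·e^(−rt)) = K/2 → A·e^(−rt) = 1.
e^(−0.16t) = 1/10.69 = 0.0935484, so t = ln(10.69)/0.16 = 2.3693/0.16 = 14.808.

14.8 years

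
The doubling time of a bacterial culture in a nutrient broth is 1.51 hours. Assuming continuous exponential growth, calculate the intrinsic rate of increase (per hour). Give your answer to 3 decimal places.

r = ln(2)/t_d = 0.6931/1.51 = 0.45904.

0.459 per hour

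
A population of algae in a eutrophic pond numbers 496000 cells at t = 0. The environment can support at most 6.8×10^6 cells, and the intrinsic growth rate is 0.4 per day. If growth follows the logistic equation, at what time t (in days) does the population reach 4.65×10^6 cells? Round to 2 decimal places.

8.28 days

A = (K − N₀)/N₀ = (6.8×10^6 − 496000)/496000 = 12.71.
Solve 6.8×10^6/(1 + 12.71·e^(−0.4t)) = 4.65×10^6: 1 + 12.71·e^(−0.4t) = 1.4624, so e^(−0.4t) = 0.036379.
−0.4·t = ln(0.036379) = -3.3138, so t = 3.3138/0.4 = 8.2844.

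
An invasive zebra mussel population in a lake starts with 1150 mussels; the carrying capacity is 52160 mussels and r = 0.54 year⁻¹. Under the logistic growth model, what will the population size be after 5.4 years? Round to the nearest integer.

15333 mussels

A = (K − N₀)/N₀ = (52160 − 1150)/1150 = 44.357.
N(t) = K/(1 + A·e^(−rt)) = 52160/(1 + 44.357×e^(−0.54×5.4)).
e^(−2.916) = 0.05415; denominator = 1 + 44.357×0.05415 = 3.4019.
N = 52160/3.4019 = 15332.6.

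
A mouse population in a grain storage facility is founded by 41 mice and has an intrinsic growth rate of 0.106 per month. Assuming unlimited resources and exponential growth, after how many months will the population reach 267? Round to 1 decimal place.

17.7 months

Set N₀·e^(rt) = 267: e^(0.106·t) = 267/41 = 6.5122.
0.106·t = ln(6.5122) = 1.8737, so t = 1.8737/0.106 = 17.676.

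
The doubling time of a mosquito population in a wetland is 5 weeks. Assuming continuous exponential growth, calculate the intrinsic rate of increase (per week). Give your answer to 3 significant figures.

r = ln(2)/t_d = 0.6931/5 = 0.13863.

0.139 per week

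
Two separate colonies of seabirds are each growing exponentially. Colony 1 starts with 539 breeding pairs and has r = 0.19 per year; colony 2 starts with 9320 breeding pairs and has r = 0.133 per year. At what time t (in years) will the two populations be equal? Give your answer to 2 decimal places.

50.00 years

Set 539·e^(0.19t) = 9320·e^(0.133t).
e^((0.19 − 0.133)t) = 9320/539 → e^(0.057·t) = 17.291.
0.057·t = ln(17.291) = 2.8502, so t = 2.8502/0.057 = 50.004.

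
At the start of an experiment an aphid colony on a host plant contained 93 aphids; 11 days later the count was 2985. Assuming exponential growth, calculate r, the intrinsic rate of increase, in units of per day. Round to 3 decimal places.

From N(t) = N₀·e^(rt): e^(r·11) = 2985/93 = 32.097.
r·11 = ln(32.097) = 3.4688, so r = 3.4688/11 = 0.31534.

0.315 per day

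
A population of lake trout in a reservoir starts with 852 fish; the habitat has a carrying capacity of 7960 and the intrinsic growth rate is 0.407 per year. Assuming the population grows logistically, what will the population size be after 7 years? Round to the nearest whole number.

5367 fish

A = (K − N₀)/N₀ = (7960 − 852)/852 = 8.3427.
N(t) = K/(1 + A·e^(−rt)) = 7960/(1 + 8.3427×e^(−0.407×7)).
e^(−2.849) = 0.057902; denominator = 1 + 8.3427×0.057902 = 1.4831.
N = 7960/1.4831 = 5367.27.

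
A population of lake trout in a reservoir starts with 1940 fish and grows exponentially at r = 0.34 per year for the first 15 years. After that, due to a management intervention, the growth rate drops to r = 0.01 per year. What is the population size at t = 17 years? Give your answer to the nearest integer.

324631 fish

Phase 1: N(15) = 1940·e^(0.34×15) = 1940·e^5.1 = 318203.
Phase 2 runs for 17 − 15 = 2 years at r = 0.01.
N(17) = 318203·e^(0.01×2) = 318203·e^0.02 = 324631.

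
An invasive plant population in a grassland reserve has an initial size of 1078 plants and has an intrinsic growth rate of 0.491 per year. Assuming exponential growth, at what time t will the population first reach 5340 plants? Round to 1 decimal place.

3.3 years

Set N₀·e^(rt) = 5340: e^(0.491·t) = 5340/1078 = 4.9536.
0.491·t = ln(4.9536) = 1.6001, so t = 1.6001/0.491 = 3.2589.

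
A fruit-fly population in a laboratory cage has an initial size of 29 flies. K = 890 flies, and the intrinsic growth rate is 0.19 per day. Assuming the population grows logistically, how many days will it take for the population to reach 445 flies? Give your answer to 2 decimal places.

A = (K − N₀)/N₀ = (890 − 29)/29 = 29.69.
Solve 890/(1 + 29.69·e^(−0.19t)) = 445: 1 + 29.69·e^(−0.19t) = 2, so e^(−0.19t) = 0.0336818.
−0.19·t = ln(0.0336818) = -3.3908, so t = 3.3908/0.19 = 17.846.

17.85 days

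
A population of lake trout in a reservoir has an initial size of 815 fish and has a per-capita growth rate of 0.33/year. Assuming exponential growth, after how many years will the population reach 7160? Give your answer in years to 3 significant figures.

6.59 years

Set N₀·e^(rt) = 7160: e^(0.33·t) = 7160/815 = 8.7853.
0.33·t = ln(8.7853) = 2.1731, so t = 2.1731/0.33 = 6.5851.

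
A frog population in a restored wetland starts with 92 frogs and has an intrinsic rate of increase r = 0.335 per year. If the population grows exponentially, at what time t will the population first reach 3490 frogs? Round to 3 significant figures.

10.9 years

Set N₀·e^(rt) = 3490: e^(0.335·t) = 3490/92 = 37.935.
0.335·t = ln(37.935) = 3.6359, so t = 3.6359/0.335 = 10.853.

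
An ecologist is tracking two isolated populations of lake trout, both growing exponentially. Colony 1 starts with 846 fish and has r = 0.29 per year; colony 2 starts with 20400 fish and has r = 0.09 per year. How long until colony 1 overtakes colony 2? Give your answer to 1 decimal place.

Set 846·e^(0.29t) = 20400·e^(0.09t).
e^((0.29 − 0.09)t) = 20400/846 → e^(0.2·t) = 24.113.
0.2·t = ln(24.113) = 3.1828, so t = 3.1828/0.2 = 15.914.

15.9 years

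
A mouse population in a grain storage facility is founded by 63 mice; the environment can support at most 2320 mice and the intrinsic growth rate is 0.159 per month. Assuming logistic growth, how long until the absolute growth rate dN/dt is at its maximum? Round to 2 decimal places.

Logistic growth is fastest at N = K/2 = 1160.
A = (K − N₀)/N₀ = 35.825. Set K/(1 + A·e^(−rt)) = K/2 → A·e^(−rt) = 1.
e^(−0.159t) = 1/35.825 = 0.0279132, so t = ln(35.825)/0.159 = 3.5787/0.159 = 22.507.

22.51 months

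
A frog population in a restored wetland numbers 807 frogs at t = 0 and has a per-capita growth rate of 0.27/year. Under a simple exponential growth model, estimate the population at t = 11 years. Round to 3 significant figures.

15700 frogs

N(t) = N₀·e^(rt) = 807 × e^(0.27×11) = 807 × e^2.97.
e^2.97 ≈ 19.492, so N ≈ 807 × 19.492 = 15730.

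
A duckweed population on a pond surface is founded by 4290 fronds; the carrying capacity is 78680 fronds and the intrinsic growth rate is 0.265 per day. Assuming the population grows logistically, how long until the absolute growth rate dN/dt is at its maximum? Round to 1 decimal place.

Logistic growth is fastest at N = K/2 = 39340.
A = (K − N₀)/N₀ = 17.34. Set K/(1 + A·e^(−rt)) = K/2 → A·e^(−rt) = 1.
e^(−0.265t) = 1/17.34 = 0.057669, so t = ln(17.34)/0.265 = 2.853/0.265 = 10.766.

10.8 days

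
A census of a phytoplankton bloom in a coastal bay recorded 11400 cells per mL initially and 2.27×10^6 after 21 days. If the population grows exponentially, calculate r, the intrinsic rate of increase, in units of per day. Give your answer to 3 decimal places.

From N(t) = N₀·e^(rt): e^(r·21) = 2.27×10^6/11400 = 199.12.
r·21 = ln(199.12) = 5.2939, so r = 5.2939/21 = 0.25209.

0.252 per day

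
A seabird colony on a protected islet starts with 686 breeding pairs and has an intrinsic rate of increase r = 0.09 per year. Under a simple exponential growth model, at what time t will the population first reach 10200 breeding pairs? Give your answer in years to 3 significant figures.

Set N₀·e^(rt) = 10200: e^(0.09·t) = 10200/686 = 14.869.
0.09·t = ln(14.869) = 2.6993, so t = 2.6993/0.09 = 29.992.

30.0 years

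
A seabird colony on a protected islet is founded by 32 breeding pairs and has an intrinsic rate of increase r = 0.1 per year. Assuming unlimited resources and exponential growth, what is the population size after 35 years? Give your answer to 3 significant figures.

1060 breeding pairs

N(t) = N₀·e^(rt) = 32 × e^(0.1×35) = 32 × e^3.5.
e^3.5 ≈ 33.115, so N ≈ 32 × 33.115 = 1059.69.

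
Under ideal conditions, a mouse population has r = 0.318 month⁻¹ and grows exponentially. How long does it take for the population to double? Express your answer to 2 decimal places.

Doubling time t_d = ln(2)/r = 0.6931/0.318 = 2.1797.

2.18 months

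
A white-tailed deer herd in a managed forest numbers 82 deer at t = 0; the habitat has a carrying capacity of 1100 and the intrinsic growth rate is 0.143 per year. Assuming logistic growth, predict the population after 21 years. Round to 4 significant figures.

680.6 deer

A = (K − N₀)/N₀ = (1100 − 82)/82 = 12.415.
N(t) = K/(1 + A·e^(−rt)) = 1100/(1 + 12.415×e^(−0.143×21)).
e^(−3.003) = 0.049638; denominator = 1 + 12.415×0.049638 = 1.6162.
N = 1100/1.6162 = 680.593.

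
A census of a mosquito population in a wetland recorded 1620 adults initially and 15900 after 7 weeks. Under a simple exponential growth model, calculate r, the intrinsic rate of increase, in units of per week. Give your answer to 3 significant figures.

From N(t) = N₀·e^(rt): e^(r·7) = 15900/1620 = 9.8148.
r·7 = ln(9.8148) = 2.2839, so r = 2.2839/7 = 0.32627.

0.326 per week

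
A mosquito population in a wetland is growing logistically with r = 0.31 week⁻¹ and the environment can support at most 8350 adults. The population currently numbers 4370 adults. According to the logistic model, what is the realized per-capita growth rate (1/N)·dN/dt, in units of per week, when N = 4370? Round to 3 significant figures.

0.148 per week

(1/N)·dN/dt = r(1 − N/K) = 0.31 × (1 − 4370/8350).
= 0.31 × 0.47665 = 0.14776.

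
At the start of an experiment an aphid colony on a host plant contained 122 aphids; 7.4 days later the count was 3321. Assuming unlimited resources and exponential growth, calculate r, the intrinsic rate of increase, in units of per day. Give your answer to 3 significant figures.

0.446 per day

From N(t) = N₀·e^(rt): e^(r·7.4) = 3321/122 = 27.221.
r·7.4 = ln(27.221) = 3.304, so r = 3.304/7.4 = 0.44649.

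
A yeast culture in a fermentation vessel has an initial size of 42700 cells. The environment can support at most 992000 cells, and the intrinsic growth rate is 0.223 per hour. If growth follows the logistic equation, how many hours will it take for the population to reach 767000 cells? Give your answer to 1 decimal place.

19.4 hours

A = (K − N₀)/N₀ = (992000 − 42700)/42700 = 22.232.
Solve 992000/(1 + 22.232·e^(−0.223t)) = 767000: 1 + 22.232·e^(−0.223t) = 1.2934, so e^(−0.223t) = 0.0131951.
−0.223·t = ln(0.0131951) = -4.3279, so t = 4.3279/0.223 = 19.408.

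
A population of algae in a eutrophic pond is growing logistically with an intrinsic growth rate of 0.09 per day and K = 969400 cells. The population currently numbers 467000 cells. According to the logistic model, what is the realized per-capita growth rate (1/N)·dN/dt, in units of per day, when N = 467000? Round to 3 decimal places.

0.047 per day

(1/N)·dN/dt = r(1 − N/K) = 0.09 × (1 − 467000/969400).
= 0.09 × 0.51826 = 0.046643.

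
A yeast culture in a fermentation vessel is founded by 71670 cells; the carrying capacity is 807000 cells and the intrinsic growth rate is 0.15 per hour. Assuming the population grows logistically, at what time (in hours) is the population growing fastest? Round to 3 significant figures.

15.5 hours

Logistic growth is fastest at N = K/2 = 403500.
A = (K − N₀)/N₀ = 10.26. Set K/(1 + A·e^(−rt)) = K/2 → A·e^(−rt) = 1.
e^(−0.15t) = 1/10.26 = 0.0974664, so t = ln(10.26)/0.15 = 2.3282/0.15 = 15.522.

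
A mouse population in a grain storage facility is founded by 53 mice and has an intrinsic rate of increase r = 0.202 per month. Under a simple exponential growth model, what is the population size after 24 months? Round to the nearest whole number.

N(t) = N₀·e^(rt) = 53 × e^(0.202×24) = 53 × e^4.848.
e^4.848 ≈ 127.49, so N ≈ 53 × 127.49 = 6756.71.

6757 mice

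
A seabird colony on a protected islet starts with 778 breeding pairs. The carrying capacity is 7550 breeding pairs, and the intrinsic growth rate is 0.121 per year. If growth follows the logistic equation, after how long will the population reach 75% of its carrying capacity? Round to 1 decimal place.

A = (K − N₀)/N₀ = (7550 − 778)/778 = 8.7044.
Solve 7550/(1 + 8.7044·e^(−0.121t)) = 5662.5: 1 + 8.7044·e^(−0.121t) = 1.3333, so e^(−0.121t) = 0.0382949.
−0.121·t = ln(0.0382949) = -3.2624, so t = 3.2624/0.121 = 26.962.

27.0 years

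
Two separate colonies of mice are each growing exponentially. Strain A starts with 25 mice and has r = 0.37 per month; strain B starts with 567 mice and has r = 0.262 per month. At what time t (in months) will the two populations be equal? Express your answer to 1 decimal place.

28.9 months

Set 25·e^(0.37t) = 567·e^(0.262t).
e^((0.37 − 0.262)t) = 567/25 → e^(0.108·t) = 22.68.
0.108·t = ln(22.68) = 3.1215, so t = 3.1215/0.108 = 28.903.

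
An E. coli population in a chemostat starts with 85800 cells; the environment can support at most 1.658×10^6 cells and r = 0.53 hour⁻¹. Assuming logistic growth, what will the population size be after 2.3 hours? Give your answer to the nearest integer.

A = (K − N₀)/N₀ = (1.658×10^6 − 85800)/85800 = 18.324.
N(t) = K/(1 + A·e^(−rt)) = 1.658×10^6/(1 + 18.324×e^(−0.53×2.3)).
e^(−1.219) = 0.29553; denominator = 1 + 18.324×0.29553 = 6.4152.
N = 1.658×10^6/6.4152 = 258448.

258448 cells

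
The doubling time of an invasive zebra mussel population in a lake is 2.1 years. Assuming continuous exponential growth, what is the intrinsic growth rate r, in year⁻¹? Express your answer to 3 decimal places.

0.330 per year

r = ln(2)/t_d = 0.6931/2.1 = 0.33007.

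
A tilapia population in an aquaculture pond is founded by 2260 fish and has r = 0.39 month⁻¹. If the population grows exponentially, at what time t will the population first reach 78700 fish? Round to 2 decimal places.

Set N₀·e^(rt) = 78700: e^(0.39·t) = 78700/2260 = 34.823.
0.39·t = ln(34.823) = 3.5503, so t = 3.5503/0.39 = 9.1033.

9.10 months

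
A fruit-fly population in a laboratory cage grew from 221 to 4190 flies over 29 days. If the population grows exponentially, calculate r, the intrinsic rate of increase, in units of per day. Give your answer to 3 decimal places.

0.101 per day

From N(t) = N₀·e^(rt): e^(r·29) = 4190/221 = 18.959.
r·29 = ln(18.959) = 2.9423, so r = 2.9423/29 = 0.10146.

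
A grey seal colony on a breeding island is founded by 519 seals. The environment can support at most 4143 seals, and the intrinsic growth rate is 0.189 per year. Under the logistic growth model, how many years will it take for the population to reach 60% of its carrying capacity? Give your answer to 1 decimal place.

12.4 years

A = (K − N₀)/N₀ = (4143 − 519)/519 = 6.9827.
Solve 4143/(1 + 6.9827·e^(−0.189t)) = 2485.8: 1 + 6.9827·e^(−0.189t) = 1.6667, so e^(−0.189t) = 0.0954746.
−0.189·t = ln(0.0954746) = -2.3489, so t = 2.3489/0.189 = 12.428.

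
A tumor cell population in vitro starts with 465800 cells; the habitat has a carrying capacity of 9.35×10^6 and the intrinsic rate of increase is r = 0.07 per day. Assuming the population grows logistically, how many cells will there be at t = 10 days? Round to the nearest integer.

A = (K − N₀)/N₀ = (9.35×10^6 − 465800)/465800 = 19.073.
N(t) = K/(1 + A·e^(−rt)) = 9.35×10^6/(1 + 19.073×e^(−0.07×10)).
e^(−0.7) = 0.49659; denominator = 1 + 19.073×0.49659 = 10.471.
N = 9.35×10^6/10.471 = 892911.

892911 cells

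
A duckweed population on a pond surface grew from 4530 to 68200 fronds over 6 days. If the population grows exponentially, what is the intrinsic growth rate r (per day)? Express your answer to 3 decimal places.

0.452 per day

From N(t) = N₀·e^(rt): e^(r·6) = 68200/4530 = 15.055.
r·6 = ln(15.055) = 2.7117, so r = 2.7117/6 = 0.45195.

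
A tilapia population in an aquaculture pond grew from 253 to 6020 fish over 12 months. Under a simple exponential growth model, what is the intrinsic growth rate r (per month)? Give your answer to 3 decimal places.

From N(t) = N₀·e^(rt): e^(r·12) = 6020/253 = 23.794.
r·12 = ln(23.794) = 3.1695, so r = 3.1695/12 = 0.26412.

0.264 per month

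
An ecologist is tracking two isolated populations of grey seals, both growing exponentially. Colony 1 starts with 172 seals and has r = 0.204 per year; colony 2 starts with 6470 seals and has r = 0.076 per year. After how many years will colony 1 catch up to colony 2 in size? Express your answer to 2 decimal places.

Set 172·e^(0.204t) = 6470·e^(0.076t).
e^((0.204 − 0.076)t) = 6470/172 → e^(0.128·t) = 37.616.
0.128·t = ln(37.616) = 3.6274, so t = 3.6274/0.128 = 28.339.

28.34 years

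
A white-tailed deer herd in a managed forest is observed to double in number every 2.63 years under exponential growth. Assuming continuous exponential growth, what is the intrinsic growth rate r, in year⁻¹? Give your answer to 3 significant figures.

r = ln(2)/t_d = 0.6931/2.63 = 0.26355.

0.264 per year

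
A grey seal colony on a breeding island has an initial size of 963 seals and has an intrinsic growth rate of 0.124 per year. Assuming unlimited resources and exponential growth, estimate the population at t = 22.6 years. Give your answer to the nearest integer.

15874 seals

N(t) = N₀·e^(rt) = 963 × e^(0.124×22.6) = 963 × e^2.802.
e^2.802 ≈ 16.484, so N ≈ 963 × 16.484 = 15874.2.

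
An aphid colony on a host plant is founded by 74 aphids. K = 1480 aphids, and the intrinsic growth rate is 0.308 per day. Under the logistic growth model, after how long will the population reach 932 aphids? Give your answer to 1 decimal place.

11.3 days

A = (K − N₀)/N₀ = (1480 − 74)/74 = 19.
Solve 1480/(1 + 19·e^(−0.308t)) = 932: 1 + 19·e^(−0.308t) = 1.588, so e^(−0.308t) = 0.0309465.
−0.308·t = ln(0.0309465) = -3.4755, so t = 3.4755/0.308 = 11.284.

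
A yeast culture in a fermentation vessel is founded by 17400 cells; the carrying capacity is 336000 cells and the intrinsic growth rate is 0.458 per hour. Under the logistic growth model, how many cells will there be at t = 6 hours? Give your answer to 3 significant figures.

A = (K − N₀)/N₀ = (336000 − 17400)/17400 = 18.31.
N(t) = K/(1 + A·e^(−rt)) = 336000/(1 + 18.31×e^(−0.458×6)).
e^(−2.748) = 0.064056; denominator = 1 + 18.31×0.064056 = 2.1729.
N = 336000/2.1729 = 154633.

155000 cells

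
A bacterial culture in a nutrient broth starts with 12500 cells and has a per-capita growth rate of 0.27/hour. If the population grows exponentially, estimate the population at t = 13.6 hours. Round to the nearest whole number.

N(t) = N₀·e^(rt) = 12500 × e^(0.27×13.6) = 12500 × e^3.672.
e^3.672 ≈ 39.33, so N ≈ 12500 × 39.33 = 491631.

491631 cells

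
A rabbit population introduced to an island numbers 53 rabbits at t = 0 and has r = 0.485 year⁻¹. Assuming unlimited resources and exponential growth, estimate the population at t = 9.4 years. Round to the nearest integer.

N(t) = N₀·e^(rt) = 53 × e^(0.485×9.4) = 53 × e^4.559.
e^4.559 ≈ 95.488, so N ≈ 53 × 95.488 = 5060.86.

5061 rabbits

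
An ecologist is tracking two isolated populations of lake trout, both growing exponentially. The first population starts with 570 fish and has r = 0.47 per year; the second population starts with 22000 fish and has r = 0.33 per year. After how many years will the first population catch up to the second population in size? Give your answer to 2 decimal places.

26.09 years

Set 570·e^(0.47t) = 22000·e^(0.33t).
e^((0.47 − 0.33)t) = 22000/570 → e^(0.14·t) = 38.596.
0.14·t = ln(38.596) = 3.6532, so t = 3.6532/0.14 = 26.094.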